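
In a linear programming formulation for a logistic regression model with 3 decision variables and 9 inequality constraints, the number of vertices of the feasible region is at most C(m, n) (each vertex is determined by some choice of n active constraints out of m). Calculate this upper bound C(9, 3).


Each vertex corresponds to some choice of n active constraints out of m, so the number of vertices is at most C(m, n) = m! / (n!(m-n)!).
m = 9, n = 3
Numerator: 9 * 8 * 7
Denominator: 3! = 6
C(9, 3) = 84


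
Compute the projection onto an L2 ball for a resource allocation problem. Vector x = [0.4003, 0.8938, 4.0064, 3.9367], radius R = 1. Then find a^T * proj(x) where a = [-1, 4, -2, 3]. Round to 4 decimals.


Step 1: Compute ||x|| (intermediates to 6 decimals).
||x|| = sqrt(0.4003^2 + 0.8938^2 + 4.0064^2 + 3.9367^2) = 5.701576
Step 2: Project.
Since ||x|| > R, scale = R/||x|| = 1/5.701576 = 0.17539, proj(x) = scale * x
proj(x) = [0.070209, 0.156764, 0.702682, 0.690458]
Step 3: Dot product.
a^T * proj(x) = -1*0.070209 + 4*0.156764 - 2*0.702682 + 3*0.690458 = 1.2229


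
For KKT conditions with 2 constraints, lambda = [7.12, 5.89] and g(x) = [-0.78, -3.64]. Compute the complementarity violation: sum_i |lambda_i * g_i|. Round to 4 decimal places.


KKT complementary slackness check:
lambda_1 * g_1 = 7.12 * -0.78 = -5.5536
lambda_2 * g_2 = 5.89 * -3.64 = -21.4396
Total violation = 5.5536 + 21.4396 = 26.9932


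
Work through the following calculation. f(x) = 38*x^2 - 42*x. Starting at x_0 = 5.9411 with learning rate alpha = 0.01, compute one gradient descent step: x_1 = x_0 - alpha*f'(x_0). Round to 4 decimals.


We compute the gradient at x_0 and apply the update.
f'(x) = 76*x - 42
f'(5.9411) = 76*5.9411 - 42 = 409.5236
x_1 = 5.9411 - 0.01*409.5236 = 1.8459


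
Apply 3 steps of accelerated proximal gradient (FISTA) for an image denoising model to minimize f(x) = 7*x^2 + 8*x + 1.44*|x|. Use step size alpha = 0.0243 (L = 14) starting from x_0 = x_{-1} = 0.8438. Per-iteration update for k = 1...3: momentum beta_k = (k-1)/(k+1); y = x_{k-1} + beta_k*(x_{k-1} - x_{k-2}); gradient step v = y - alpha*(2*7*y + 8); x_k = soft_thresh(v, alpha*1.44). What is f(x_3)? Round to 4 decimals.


FISTA on f(x) = 7*x^2 + 8*x + 1.44*|x|
L = 14, alpha = 0.0243
Iteration 1: beta = 0.0, y = 0.8438 + 0.0*(0.8438 - 0.8438) = 0.8438
  grad(y) = 19.8132, v = y - alpha*grad = 0.3623
  prox(v) = soft_thresh(0.3623, 0.035) = 0.3273
Iteration 2: beta = 0.3333, y = 0.3273 + 0.3333*(0.3273 - 0.8438) = 0.1552
  grad(y) = 10.1727, v = y - alpha*grad = -0.092
  prox(v) = soft_thresh(-0.092, 0.035) = -0.057
Iteration 3: beta = 0.5, y = -0.057 + 0.5*(-0.057 - 0.3273) = -0.2492
  grad(y) = 4.5114, v = y - alpha*grad = -0.3588
  prox(v) = soft_thresh(-0.3588, 0.035) = -0.3238
f(x_3) = 7*(-0.3238)^2 + 8*(-0.3238) + 1.44*|-0.3238| = -1.3902


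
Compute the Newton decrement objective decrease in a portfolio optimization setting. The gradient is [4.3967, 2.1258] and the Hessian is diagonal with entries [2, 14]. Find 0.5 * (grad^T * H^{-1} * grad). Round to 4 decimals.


Step 1: H is diagonal, so H^(-1) * g = [2.1984, 0.1518].
Step 2: g^T H^(-1) g = sum_i g_i^2 / H_ii
  = (4.3967)^2/2 + (2.1258)^2/14
  = 9.6655 + 0.3228 = 9.9883
Step 3: Objective decrease = 0.5 * g^T H^(-1) g = 4.9941


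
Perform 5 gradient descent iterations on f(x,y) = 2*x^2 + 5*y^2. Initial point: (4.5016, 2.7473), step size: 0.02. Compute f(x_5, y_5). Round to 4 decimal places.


Gradient descent on f(x,y) = 2*x^2 + 5*y^2.
Starting point: (4.5016, 2.7473), alpha = 0.02
Step 1: grad_x = 2*2*4.5016 = 18.0064, grad_y = 2*5*2.7473 = 27.473
  x_1 = 4.5016 - 0.02*18.0064 = 4.1415
  y_1 = 2.7473 - 0.02*27.473 = 2.1978
Step 2: grad_x = 2*2*4.1415 = 16.5659, grad_y = 2*5*2.1978 = 21.9784
  x_2 = 4.1415 - 0.02*16.5659 = 3.8102
  y_2 = 2.1978 - 0.02*21.9784 = 1.7583
Step 3: grad_x = 2*2*3.8102 = 15.2406, grad_y = 2*5*1.7583 = 17.5827
  x_3 = 3.8102 - 0.02*15.2406 = 3.5053
  y_3 = 1.7583 - 0.02*17.5827 = 1.4066
Step 4: grad_x = 2*2*3.5053 = 14.0214, grad_y = 2*5*1.4066 = 14.0662
  x_4 = 3.5053 - 0.02*14.0214 = 3.2249
  y_4 = 1.4066 - 0.02*14.0662 = 1.1253
Step 5: grad_x = 2*2*3.2249 = 12.8997, grad_y = 2*5*1.1253 = 11.2529
  x_5 = 3.2249 - 0.02*12.8997 = 2.9669
  y_5 = 1.1253 - 0.02*11.2529 = 0.9002
f(2.9669, 0.9002) = 2*2.9669^2 + 5*0.9002^2 = 21.6574


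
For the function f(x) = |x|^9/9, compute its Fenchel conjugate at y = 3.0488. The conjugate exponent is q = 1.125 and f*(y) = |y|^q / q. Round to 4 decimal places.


The conjugate exponent q satisfies 1/p + 1/q = 1.
p = 9, so q = 9/(9 - 1) = 1.125
|y|^q = 3.0488^1.125 = 3.5047
f*(3.0488) = 3.5047 / 1.125 = 3.1152


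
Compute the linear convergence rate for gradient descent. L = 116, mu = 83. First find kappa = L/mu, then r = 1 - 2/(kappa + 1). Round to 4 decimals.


Step 1: Compute the condition number.
kappa = L/mu = 116/83 = 1.3976
Step 2: Compute the convergence rate.
r = 1 - 2/(kappa + 1) = 1 - 2*mu/(L + mu) = (L - mu)/(L + mu) = 33/199 = 0.1658


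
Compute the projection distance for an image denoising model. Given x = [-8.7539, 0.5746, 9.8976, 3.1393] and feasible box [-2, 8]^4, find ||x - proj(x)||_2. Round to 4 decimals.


Project each component onto [-2, 8].
clip(-8.7539) = -2.0, clip(0.5746) = 0.5746, clip(9.8976) = 8.0, clip(3.1393) = 3.1393
Projection = [-2.0, 0.5746, 8.0, 3.1393]
Squared diffs: [45.6152, 0.0, 3.6009, 0.0]
Distance = sqrt(49.2161) = 7.0154


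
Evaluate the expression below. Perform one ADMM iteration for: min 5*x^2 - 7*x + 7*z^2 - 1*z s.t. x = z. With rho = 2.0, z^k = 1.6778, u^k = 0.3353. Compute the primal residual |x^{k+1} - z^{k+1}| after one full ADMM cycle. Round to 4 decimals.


ADMM iteration with rho = 2.0, z^k = 1.6778, u^k = 0.3353
Step 1: x-update.
Minimize 5*x^2 - 7*x + (2.0/2)*(x - 1.6778 + 0.3353)^2
FOC: (2*5 + 2.0)*x = 7 + 2.0*(1.6778 - 0.3353)
x^{k+1} = 0.8071
Step 2: z-update.
Minimize 7*z^2 - 1*z + (2.0/2)*(0.8071 - z + 0.3353)^2
FOC: (2*7 + 2.0)*z = 1 + 2.0*(0.8071 + 0.3353)
z^{k+1} = 0.2053
Step 3: u-update.
u^{k+1} = 0.3353 + 0.8071 - 0.2053 = 0.9371
Step 4: Primal residual = |0.8071 - 0.2053| = 0.6018


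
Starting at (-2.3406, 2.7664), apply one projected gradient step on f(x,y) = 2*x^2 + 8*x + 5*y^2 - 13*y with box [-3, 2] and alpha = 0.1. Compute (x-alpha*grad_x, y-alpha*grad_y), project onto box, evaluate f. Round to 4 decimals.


Step 1: Compute gradient at (-2.3406, 2.7664).
grad_x = 2*2*-2.3406 + 8 = -1.3624
grad_y = 2*5*2.7664 - 13 = 14.664
Step 2: Gradient step.
x_raw = -2.3406 - 0.1*-1.3624 = -2.2044
y_raw = 2.7664 - 0.1*14.664 = 1.3
Step 3: Project onto [-3, 2].
x_proj = clip(-2.2044) = -2.2044
y_proj = clip(1.3) = 1.3
Step 4: Evaluate f.
f(-2.2044, 1.3) = -16.3665


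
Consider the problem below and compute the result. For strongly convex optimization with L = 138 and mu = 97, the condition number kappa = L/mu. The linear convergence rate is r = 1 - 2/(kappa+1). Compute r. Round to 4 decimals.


Step 1: Compute the condition number.
kappa = L/mu = 138/97 = 1.4227
Step 2: Compute the convergence rate.
r = 1 - 2/(kappa + 1) = 1 - 2*mu/(L + mu) = (L - mu)/(L + mu) = 41/235 = 0.1745


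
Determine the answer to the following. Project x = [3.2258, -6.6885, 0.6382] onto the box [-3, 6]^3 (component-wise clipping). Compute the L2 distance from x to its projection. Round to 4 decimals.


Project each component onto [-3, 6].
clip(3.2258) = 3.2258, clip(-6.6885) = -3.0, clip(0.6382) = 0.6382
Projection = [3.2258, -3.0, 0.6382]
Squared diffs: [0.0, 13.605, 0.0]
Distance = sqrt(13.605) = 3.6885


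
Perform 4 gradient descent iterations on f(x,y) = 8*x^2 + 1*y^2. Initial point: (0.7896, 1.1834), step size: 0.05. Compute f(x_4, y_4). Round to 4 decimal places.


Gradient descent on f(x,y) = 8*x^2 + 1*y^2.
Starting point: (0.7896, 1.1834), alpha = 0.05
Step 1: grad_x = 2*8*0.7896 = 12.6336, grad_y = 2*1*1.1834 = 2.3668
  x_1 = 0.7896 - 0.05*12.6336 = 0.1579
  y_1 = 1.1834 - 0.05*2.3668 = 1.0651
Step 2: grad_x = 2*8*0.1579 = 2.5267, grad_y = 2*1*1.0651 = 2.1301
  x_2 = 0.1579 - 0.05*2.5267 = 0.0316
  y_2 = 1.0651 - 0.05*2.1301 = 0.9586
Step 3: grad_x = 2*8*0.0316 = 0.5053, grad_y = 2*1*0.9586 = 1.9171
  x_3 = 0.0316 - 0.05*0.5053 = 0.0063
  y_3 = 0.9586 - 0.05*1.9171 = 0.8627
Step 4: grad_x = 2*8*0.0063 = 0.1011, grad_y = 2*1*0.8627 = 1.7254
  x_4 = 0.0063 - 0.05*0.1011 = 0.0013
  y_4 = 0.8627 - 0.05*1.7254 = 0.7764
f(0.0013, 0.7764) = 8*0.0013^2 + 1*0.7764^2 = 0.6029


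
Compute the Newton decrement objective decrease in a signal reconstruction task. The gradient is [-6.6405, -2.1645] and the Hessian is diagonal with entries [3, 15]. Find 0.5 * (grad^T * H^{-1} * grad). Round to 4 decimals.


Step 1: H is diagonal, so H^(-1) * g = [-2.2135, -0.1443].
Step 2: g^T H^(-1) g = sum_i g_i^2 / H_ii
  = (-6.6405)^2/3 + (-2.1645)^2/15
  = 14.6987 + 0.3123 = 15.0111
Step 3: Objective decrease = 0.5 * g^T H^(-1) g = 7.5055


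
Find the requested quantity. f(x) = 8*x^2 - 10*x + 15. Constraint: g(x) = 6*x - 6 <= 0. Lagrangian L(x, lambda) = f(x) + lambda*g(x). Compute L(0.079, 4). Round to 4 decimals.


Step 1: Evaluate f(x).
f(0.079) = 8*0.079^2 - 10*0.079 + 15 = 14.2599
Step 2: Evaluate g(x).
g(0.079) = 6*0.079 - 6 = -5.526
Step 3: Compute Lagrangian.
L = 14.2599 + 4*-5.526 = -7.8441


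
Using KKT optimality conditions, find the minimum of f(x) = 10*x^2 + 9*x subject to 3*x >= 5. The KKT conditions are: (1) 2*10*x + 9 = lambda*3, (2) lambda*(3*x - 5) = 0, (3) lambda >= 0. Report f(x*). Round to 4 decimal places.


Step 1: Try lambda = 0 (constraint inactive).
x_unc = -9/(2*10) = -0.45
Check: 3*-0.45 = -1.35 < 5 -- violated!
Step 2: Constraint must be active: 3*x = 5
x* = 5/3 = 1.6667 (rounded; the exact value 5/3 is used below)
lambda = (2*10*(5/3) + 9)/3 = 14.1111
Step 3: Compute optimal value.
f(x*) = 10*(5/3)^2 + 9*(5/3) = 42.7778


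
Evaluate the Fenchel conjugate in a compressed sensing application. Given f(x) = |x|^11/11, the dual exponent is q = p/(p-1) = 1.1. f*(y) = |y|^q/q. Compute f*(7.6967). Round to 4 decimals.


The conjugate exponent q satisfies 1/p + 1/q = 1.
p = 11, so q = 11/(11 - 1) = 1.1
|y|^q = 7.6967^1.1 = 9.4392
f*(7.6967) = 9.4392 / 1.1 = 8.5811


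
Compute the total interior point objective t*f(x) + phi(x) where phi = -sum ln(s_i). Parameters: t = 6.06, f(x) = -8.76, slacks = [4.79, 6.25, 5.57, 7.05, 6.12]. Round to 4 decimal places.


Step 1: Compute log-barrier.
ln values: [1.5665, 1.8326, 1.7174, 1.953, 1.8116]
phi = -(1.5665 + 1.8326 + 1.7174 + 1.953 + 1.8116) = -8.8811
Step 2: Compute augmented objective.
t*f(x) = 6.06*-8.76 = -53.0856
Total = -53.0856 - 8.8811 = -61.9667


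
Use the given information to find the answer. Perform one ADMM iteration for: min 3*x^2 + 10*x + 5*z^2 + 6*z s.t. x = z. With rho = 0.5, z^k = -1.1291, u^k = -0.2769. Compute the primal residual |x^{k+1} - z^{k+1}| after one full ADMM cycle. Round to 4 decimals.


ADMM iteration with rho = 0.5, z^k = -1.1291, u^k = -0.2769
Step 1: x-update.
Minimize 3*x^2 + 10*x + (0.5/2)*(x + 1.1291 - 0.2769)^2
FOC: (2*3 + 0.5)*x = -10 + 0.5*(-1.1291 + 0.2769)
x^{k+1} = -1.604
Step 2: z-update.
Minimize 5*z^2 + 6*z + (0.5/2)*(-1.604 - z - 0.2769)^2
FOC: (2*5 + 0.5)*z = -6 + 0.5*(-1.604 - 0.2769)
z^{k+1} = -0.661
Step 3: u-update.
u^{k+1} = -0.2769 - 1.604 + 0.661 = -1.2199
Step 4: Primal residual = |-1.604 + 0.661| = 0.943


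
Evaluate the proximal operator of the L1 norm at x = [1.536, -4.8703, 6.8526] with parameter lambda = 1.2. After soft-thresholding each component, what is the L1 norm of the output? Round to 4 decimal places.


Soft-thresholding with lambda = 1.2:
prox(1.536) = sign(1.536)*max(|1.536| - 1.2, 0) = 0.336
prox(-4.8703) = sign(-4.8703)*max(|-4.8703| - 1.2, 0) = -3.6703
prox(6.8526) = sign(6.8526)*max(|6.8526| - 1.2, 0) = 5.6526
prox(x) = [0.336, -3.6703, 5.6526]
||prox(x)||_1 = 0.336 + 3.6703 + 5.6526 = 9.6589


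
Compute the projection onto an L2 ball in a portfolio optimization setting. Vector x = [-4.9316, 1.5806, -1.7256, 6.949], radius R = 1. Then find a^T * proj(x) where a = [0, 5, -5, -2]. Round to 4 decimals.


Step 1: Compute ||x|| (intermediates to 6 decimals).
||x|| = sqrt((-4.9316)^2 + 1.5806^2 + (-1.7256)^2 + 6.949^2) = 8.836587
Step 2: Project.
Since ||x|| > R, scale = R/||x|| = 1/8.836587 = 0.113166, proj(x) = scale * x
proj(x) = [-0.558089, 0.17887, -0.195279, 0.786391]
Step 3: Dot product.
a^T * proj(x) = 0*(-0.558089) + 5*0.17887 - 5*(-0.195279) - 2*0.786391 = 0.298


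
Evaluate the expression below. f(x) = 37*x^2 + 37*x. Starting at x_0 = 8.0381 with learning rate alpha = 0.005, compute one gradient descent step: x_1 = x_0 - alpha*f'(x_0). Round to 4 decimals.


We compute the gradient at x_0 and apply the update.
f'(x) = 74*x + 37
f'(8.0381) = 74*8.0381 + 37 = 631.8194
x_1 = 8.0381 - 0.005*631.8194 = 4.879


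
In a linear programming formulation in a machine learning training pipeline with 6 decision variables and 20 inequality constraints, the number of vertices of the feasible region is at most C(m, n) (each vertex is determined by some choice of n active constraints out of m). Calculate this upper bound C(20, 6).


Each vertex corresponds to some choice of n active constraints out of m, so the number of vertices is at most C(m, n) = m! / (n!(m-n)!).
m = 20, n = 6
Numerator: 20 * 19 * 18 * 17 * 16 * 15
Denominator: 6! = 720
C(20, 6) = 38760


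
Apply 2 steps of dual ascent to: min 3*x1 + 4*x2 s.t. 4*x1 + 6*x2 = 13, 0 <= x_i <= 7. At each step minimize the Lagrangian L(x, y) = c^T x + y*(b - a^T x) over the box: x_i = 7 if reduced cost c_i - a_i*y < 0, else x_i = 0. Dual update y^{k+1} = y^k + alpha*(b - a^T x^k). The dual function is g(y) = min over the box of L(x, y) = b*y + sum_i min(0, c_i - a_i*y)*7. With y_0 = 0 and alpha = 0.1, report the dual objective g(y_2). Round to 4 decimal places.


Dual ascent for LP: min 3*x1 + 4*x2, 4*x1 + 6*x2 = 13, 0 <= x_i <= 7
Step 1: y^k = 0.0, reduced costs: (3.0, 4.0)
  x^k = (0.0, 0.0), subgradient = b - a^T x = 13.0
  y^{k+1} = 0.0 + 0.1*13.0 = 1.3
Step 2: y^k = 1.3, reduced costs: (-2.2, -3.8)
  x^k = (7.0, 7.0), subgradient = b - a^T x = -57.0
  y^{k+1} = 1.3 + 0.1*-57.0 = -4.4
Dual objective at y_2 = -4.4: reduced costs (20.6, 30.4), box minimizer x = (0.0, 0.0)
g(y_2) = b*y + (c1 - a1*y)*x1 + (c2 - a2*y)*x2 = 13*(-4.4) + 20.6*0.0 + 30.4*0.0 = -57.2 + 0.0 + 0.0 = -57.2


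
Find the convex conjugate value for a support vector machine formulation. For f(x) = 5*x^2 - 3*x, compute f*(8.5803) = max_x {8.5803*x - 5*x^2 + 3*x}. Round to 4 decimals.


f*(y) = sup_x {y*x - a*x^2 - b*x} = sup_x {(y-b)*x - a*x^2}
FOC: (y - b) - 2a*x = 0 => x* = (y - b)/(2a)
x* = (8.5803 + 3)/(2*5) = 1.158
f*(8.5803) = (y-b)^2/(4a) = (8.5803 + 3)^2/(4*5)
= 134.1033/20 = 6.7052


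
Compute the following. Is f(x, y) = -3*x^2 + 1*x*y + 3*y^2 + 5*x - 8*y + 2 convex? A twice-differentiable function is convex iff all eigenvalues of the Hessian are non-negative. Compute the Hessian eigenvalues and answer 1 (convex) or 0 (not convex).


The Hessian of f(x,y) = -3*x^2 + 1*x*y + 3*y^2 + 5*x - 8*y + 2 is:
H = [[-6, 1], [1, 6]]
Trace = -6 + 6 = 0
Determinant = -6*6 - (1)^2 = -37
Discriminant = (0)^2 - 4*-37 = 148.0
Eigenvalues: lambda_1 = -6.0828, lambda_2 = 6.0828
The function is not convex.

0


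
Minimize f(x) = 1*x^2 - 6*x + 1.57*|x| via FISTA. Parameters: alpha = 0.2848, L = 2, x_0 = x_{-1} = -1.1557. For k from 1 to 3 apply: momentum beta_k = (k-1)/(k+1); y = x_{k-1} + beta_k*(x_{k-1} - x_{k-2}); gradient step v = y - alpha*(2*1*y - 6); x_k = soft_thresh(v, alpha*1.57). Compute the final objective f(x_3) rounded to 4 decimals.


FISTA on f(x) = 1*x^2 - 6*x + 1.57*|x|
L = 2, alpha = 0.2848
Iteration 1: beta = 0.0, y = -1.1557 + 0.0*(-1.1557 + 1.1557) = -1.1557
  grad(y) = -8.3114, v = y - alpha*grad = 1.2114
  prox(v) = soft_thresh(1.2114, 0.4471) = 0.7643
Iteration 2: beta = 0.3333, y = 0.7643 + 0.3333*(0.7643 + 1.1557) = 1.4042
  grad(y) = -3.1915, v = y - alpha*grad = 2.3132
  prox(v) = soft_thresh(2.3132, 0.4471) = 1.866
Iteration 3: beta = 0.5, y = 1.866 + 0.5*(1.866 - 0.7643) = 2.4169
  grad(y) = -1.1661, v = y - alpha*grad = 2.7491
  prox(v) = soft_thresh(2.7491, 0.4471) = 2.3019
f(x_3) = 1*2.3019^2 - 6*2.3019 + 1.57*|2.3019| = -4.8987


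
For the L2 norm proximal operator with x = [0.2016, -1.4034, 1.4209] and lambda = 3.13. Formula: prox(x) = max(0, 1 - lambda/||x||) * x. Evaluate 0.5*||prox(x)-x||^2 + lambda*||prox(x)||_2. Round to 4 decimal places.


Step 1: Compute ||x||.
||x|| = 2.0073
Step 2: Compute scaling factor.
scale = max(0, 1 - 3.13/2.0073) = 0.0
Step 3: prox(x) = [0.0, -0.0, 0.0]
||prox(x)|| = 0.0
Step 4: Proximal objective.
0.5*||prox-x||^2 = 2.0146
lambda*||prox|| = 0.0
Total = 2.0146


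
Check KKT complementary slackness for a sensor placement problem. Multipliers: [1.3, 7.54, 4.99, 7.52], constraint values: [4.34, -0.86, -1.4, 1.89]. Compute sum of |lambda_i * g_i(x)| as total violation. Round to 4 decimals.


KKT complementary slackness check:
lambda_1 * g_1 = 1.3 * 4.34 = 5.642
lambda_2 * g_2 = 7.54 * -0.86 = -6.4844
lambda_3 * g_3 = 4.99 * -1.4 = -6.986
lambda_4 * g_4 = 7.52 * 1.89 = 14.2128
Total violation = 5.642 + 6.4844 + 6.986 + 14.2128 = 33.3252


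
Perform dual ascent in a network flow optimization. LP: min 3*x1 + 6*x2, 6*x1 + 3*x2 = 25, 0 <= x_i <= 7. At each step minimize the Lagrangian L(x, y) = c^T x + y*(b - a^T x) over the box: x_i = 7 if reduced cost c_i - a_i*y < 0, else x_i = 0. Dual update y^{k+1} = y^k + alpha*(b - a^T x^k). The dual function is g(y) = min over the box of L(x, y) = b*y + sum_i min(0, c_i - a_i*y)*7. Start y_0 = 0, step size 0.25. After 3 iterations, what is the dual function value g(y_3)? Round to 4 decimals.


Dual ascent for LP: min 3*x1 + 6*x2, 6*x1 + 3*x2 = 25, 0 <= x_i <= 7
Step 1: y^k = 0.0, reduced costs: (3.0, 6.0)
  x^k = (0.0, 0.0), subgradient = b - a^T x = 25.0
  y^{k+1} = 0.0 + 0.25*25.0 = 6.25
Step 2: y^k = 6.25, reduced costs: (-34.5, -12.75)
  x^k = (7.0, 7.0), subgradient = b - a^T x = -38.0
  y^{k+1} = 6.25 + 0.25*-38.0 = -3.25
Step 3: y^k = -3.25, reduced costs: (22.5, 15.75)
  x^k = (0.0, 0.0), subgradient = b - a^T x = 25.0
  y^{k+1} = -3.25 + 0.25*25.0 = 3.0
Dual objective at y_3 = 3.0: reduced costs (-15.0, -3.0), box minimizer x = (7.0, 7.0)
g(y_3) = b*y + (c1 - a1*y)*x1 + (c2 - a2*y)*x2 = 25*3.0 + (-15.0)*7.0 + (-3.0)*7.0 = 75.0 - 105.0 - 21.0 = -51.0


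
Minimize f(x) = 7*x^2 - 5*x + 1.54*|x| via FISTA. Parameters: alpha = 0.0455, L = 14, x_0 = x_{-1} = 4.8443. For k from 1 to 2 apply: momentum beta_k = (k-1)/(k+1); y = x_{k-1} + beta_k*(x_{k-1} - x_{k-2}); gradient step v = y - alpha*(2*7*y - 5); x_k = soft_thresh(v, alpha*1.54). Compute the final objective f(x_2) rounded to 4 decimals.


FISTA on f(x) = 7*x^2 - 5*x + 1.54*|x|
L = 14, alpha = 0.0455
Iteration 1: beta = 0.0, y = 4.8443 + 0.0*(4.8443 - 4.8443) = 4.8443
  grad(y) = 62.8202, v = y - alpha*grad = 1.986
  prox(v) = soft_thresh(1.986, 0.0701) = 1.9159
Iteration 2: beta = 0.3333, y = 1.9159 + 0.3333*(1.9159 - 4.8443) = 0.9398
  grad(y) = 8.1569, v = y - alpha*grad = 0.5686
  prox(v) = soft_thresh(0.5686, 0.0701) = 0.4986
f(x_2) = 7*0.4986^2 - 5*0.4986 + 1.54*|0.4986| = 0.015


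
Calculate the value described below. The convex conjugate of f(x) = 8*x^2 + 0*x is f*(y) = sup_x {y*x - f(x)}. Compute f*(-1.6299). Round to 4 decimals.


f*(y) = sup_x {y*x - a*x^2 - b*x} = sup_x {(y-b)*x - a*x^2}
FOC: (y - b) - 2a*x = 0 => x* = (y - b)/(2a)
x* = (-1.6299 - 0)/(2*8) = -0.1019
f*(-1.6299) = (y-b)^2/(4a) = (-1.6299 - 0)^2/(4*8)
= 2.6566/32 = 0.083


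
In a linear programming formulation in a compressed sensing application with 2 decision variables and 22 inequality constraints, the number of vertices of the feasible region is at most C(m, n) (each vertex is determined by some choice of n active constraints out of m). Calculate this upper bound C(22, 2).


Each vertex corresponds to some choice of n active constraints out of m, so the number of vertices is at most C(m, n) = m! / (n!(m-n)!).
m = 22, n = 2
Numerator: 22 * 21
Denominator: 2! = 2
C(22, 2) = 231


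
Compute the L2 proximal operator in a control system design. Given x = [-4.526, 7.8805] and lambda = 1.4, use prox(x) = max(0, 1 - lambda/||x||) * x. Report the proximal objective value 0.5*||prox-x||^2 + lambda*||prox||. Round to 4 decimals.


Step 1: Compute ||x||.
||x|| = 9.0877
Step 2: Compute scaling factor.
scale = max(0, 1 - 1.4/9.0877) = 0.8459
Step 3: prox(x) = [-3.8288, 6.6665]
||prox(x)|| = 7.6877
Step 4: Proximal objective.
0.5*||prox-x||^2 = 0.98
lambda*||prox|| = 10.7628
Total = 11.7428


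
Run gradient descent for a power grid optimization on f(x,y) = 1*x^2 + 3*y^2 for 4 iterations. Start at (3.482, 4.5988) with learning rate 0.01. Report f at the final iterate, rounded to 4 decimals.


Gradient descent on f(x,y) = 1*x^2 + 3*y^2.
Starting point: (3.482, 4.5988), alpha = 0.01
Step 1: grad_x = 2*1*3.482 = 6.964, grad_y = 2*3*4.5988 = 27.5928
  x_1 = 3.482 - 0.01*6.964 = 3.4124
  y_1 = 4.5988 - 0.01*27.5928 = 4.3229
Step 2: grad_x = 2*1*3.4124 = 6.8247, grad_y = 2*3*4.3229 = 25.9372
  x_2 = 3.4124 - 0.01*6.8247 = 3.3441
  y_2 = 4.3229 - 0.01*25.9372 = 4.0635
Step 3: grad_x = 2*1*3.3441 = 6.6882, grad_y = 2*3*4.0635 = 24.381
  x_3 = 3.3441 - 0.01*6.6882 = 3.2772
  y_3 = 4.0635 - 0.01*24.381 = 3.8197
Step 4: grad_x = 2*1*3.2772 = 6.5545, grad_y = 2*3*3.8197 = 22.9181
  x_4 = 3.2772 - 0.01*6.5545 = 3.2117
  y_4 = 3.8197 - 0.01*22.9181 = 3.5905
f(3.2117, 3.5905) = 1*3.2117^2 + 3*3.5905^2 = 48.9902


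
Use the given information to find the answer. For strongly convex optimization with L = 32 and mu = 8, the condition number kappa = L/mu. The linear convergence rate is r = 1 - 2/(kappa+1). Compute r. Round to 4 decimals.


Step 1: Compute the condition number.
kappa = L/mu = 32/8 = 4.0
Step 2: Compute the convergence rate.
r = 1 - 2/(kappa + 1) = 1 - 2*mu/(L + mu) = (L - mu)/(L + mu) = 24/40 = 0.6


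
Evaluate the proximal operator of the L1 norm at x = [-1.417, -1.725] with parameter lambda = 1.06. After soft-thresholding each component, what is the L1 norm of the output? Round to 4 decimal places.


Soft-thresholding with lambda = 1.06:
prox(-1.417) = sign(-1.417)*max(|-1.417| - 1.06, 0) = -0.357
prox(-1.725) = sign(-1.725)*max(|-1.725| - 1.06, 0) = -0.665
prox(x) = [-0.357, -0.665]
||prox(x)||_1 = 0.357 + 0.665 = 1.022


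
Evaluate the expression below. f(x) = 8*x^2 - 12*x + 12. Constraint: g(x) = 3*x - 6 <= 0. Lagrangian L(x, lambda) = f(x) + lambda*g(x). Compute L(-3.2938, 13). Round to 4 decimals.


Step 1: Evaluate f(x).
f(-3.2938) = 8*(-3.2938)^2 - 12*(-3.2938) + 12 = 138.3185
Step 2: Evaluate g(x).
g(-3.2938) = 3*-3.2938 - 6 = -15.8814
Step 3: Compute Lagrangian.
L = 138.3185 + 13*-15.8814 = -68.1397


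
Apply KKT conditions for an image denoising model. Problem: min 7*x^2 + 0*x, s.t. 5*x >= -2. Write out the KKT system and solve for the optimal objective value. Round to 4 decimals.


Step 1: Try lambda = 0 (constraint inactive).
Stationarity: 2*7*x + 0 = 0
x* = 0/(2*7) = 0.0
Check constraint: 5*0.0 = 0.0 >= -2 -- satisfied.
Step 2: Compute optimal value.
f(x*) = 7*0.0^2 + 0*0.0 = 0.0


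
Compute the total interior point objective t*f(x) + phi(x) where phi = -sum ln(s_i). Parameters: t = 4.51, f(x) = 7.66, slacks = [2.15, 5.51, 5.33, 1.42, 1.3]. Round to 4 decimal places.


Step 1: Compute log-barrier.
ln values: [0.7655, 1.7066, 1.6734, 0.3507, 0.2624]
phi = -(0.7655 + 1.7066 + 1.6734 + 0.3507 + 0.2624) = -4.7584
Step 2: Compute augmented objective.
t*f(x) = 4.51*7.66 = 34.5466
Total = 34.5466 - 4.7584 = 29.7882


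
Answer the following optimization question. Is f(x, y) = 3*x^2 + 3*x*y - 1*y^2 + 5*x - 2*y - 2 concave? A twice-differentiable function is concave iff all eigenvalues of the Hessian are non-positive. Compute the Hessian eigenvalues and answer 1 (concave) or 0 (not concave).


The Hessian of f(x,y) = 3*x^2 + 3*x*y - 1*y^2 + 5*x - 2*y - 2 is:
H = [[6, 3], [3, -2]]
Trace = 6 - 2 = 4
Determinant = 6*-2 - (3)^2 = -21
Discriminant = (4)^2 - 4*-21 = 100.0
Eigenvalues: lambda_1 = -3.0, lambda_2 = 7.0
The function is not concave.

0


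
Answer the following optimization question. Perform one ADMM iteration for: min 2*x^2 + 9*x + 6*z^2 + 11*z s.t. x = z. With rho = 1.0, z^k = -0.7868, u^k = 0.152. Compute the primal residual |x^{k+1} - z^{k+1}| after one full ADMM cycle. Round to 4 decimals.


ADMM iteration with rho = 1.0, z^k = -0.7868, u^k = 0.152
Step 1: x-update.
Minimize 2*x^2 + 9*x + (1.0/2)*(x + 0.7868 + 0.152)^2
FOC: (2*2 + 1.0)*x = -9 + 1.0*(-0.7868 - 0.152)
x^{k+1} = -1.9878
Step 2: z-update.
Minimize 6*z^2 + 11*z + (1.0/2)*(-1.9878 - z + 0.152)^2
FOC: (2*6 + 1.0)*z = -11 + 1.0*(-1.9878 + 0.152)
z^{k+1} = -0.9874
Step 3: u-update.
u^{k+1} = 0.152 - 1.9878 + 0.9874 = -0.8484
Step 4: Primal residual = |-1.9878 + 0.9874| = 1.0004


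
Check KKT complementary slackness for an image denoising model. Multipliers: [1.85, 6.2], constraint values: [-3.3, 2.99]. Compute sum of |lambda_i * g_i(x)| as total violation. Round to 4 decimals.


KKT complementary slackness check:
lambda_1 * g_1 = 1.85 * -3.3 = -6.105
lambda_2 * g_2 = 6.2 * 2.99 = 18.538
Total violation = 6.105 + 18.538 = 24.643


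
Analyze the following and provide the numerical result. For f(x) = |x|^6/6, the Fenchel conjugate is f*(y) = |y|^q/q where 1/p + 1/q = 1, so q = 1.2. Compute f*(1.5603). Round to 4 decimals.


The conjugate exponent q satisfies 1/p + 1/q = 1.
p = 6, so q = 6/(6 - 1) = 1.2
|y|^q = 1.5603^1.2 = 1.7055
f*(1.5603) = 1.7055 / 1.2 = 1.4212


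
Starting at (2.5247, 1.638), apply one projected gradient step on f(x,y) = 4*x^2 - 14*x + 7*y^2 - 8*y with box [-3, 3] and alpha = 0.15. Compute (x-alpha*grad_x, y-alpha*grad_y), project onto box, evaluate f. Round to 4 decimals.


Step 1: Compute gradient at (2.5247, 1.638).
grad_x = 2*4*2.5247 - 14 = 6.1976
grad_y = 2*7*1.638 - 8 = 14.932
Step 2: Gradient step.
x_raw = 2.5247 - 0.15*6.1976 = 1.5951
y_raw = 1.638 - 0.15*14.932 = -0.6018
Step 3: Project onto [-3, 3].
x_proj = clip(1.5951) = 1.5951
y_proj = clip(-0.6018) = -0.6018
Step 4: Evaluate f.
f(1.5951, -0.6018) = -4.8044


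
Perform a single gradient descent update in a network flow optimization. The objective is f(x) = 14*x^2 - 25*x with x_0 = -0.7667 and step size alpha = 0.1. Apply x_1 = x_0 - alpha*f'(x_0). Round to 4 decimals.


We compute the gradient at x_0 and apply the update.
f'(x) = 28*x - 25
f'(-0.7667) = 28*-0.7667 - 25 = -46.4676
x_1 = -0.7667 - 0.1*-46.4676 = 3.8801


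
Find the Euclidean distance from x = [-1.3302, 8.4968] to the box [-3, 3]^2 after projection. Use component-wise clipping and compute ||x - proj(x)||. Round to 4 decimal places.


Project each component onto [-3, 3].
clip(-1.3302) = -1.3302, clip(8.4968) = 3.0
Projection = [-1.3302, 3.0]
Squared diffs: [0.0, 30.2148]
Distance = sqrt(30.2148) = 5.4968


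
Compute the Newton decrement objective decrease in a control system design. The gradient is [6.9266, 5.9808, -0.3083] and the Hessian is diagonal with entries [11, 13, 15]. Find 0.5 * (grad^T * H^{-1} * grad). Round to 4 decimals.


Step 1: H is diagonal, so H^(-1) * g = [0.6297, 0.4601, -0.0206].
Step 2: g^T H^(-1) g = sum_i g_i^2 / H_ii
  = (6.9266)^2/11 + (5.9808)^2/13 + (-0.3083)^2/15
  = 4.3616 + 2.7515 + 0.0063 = 7.1195
Step 3: Objective decrease = 0.5 * g^T H^(-1) g = 3.5597


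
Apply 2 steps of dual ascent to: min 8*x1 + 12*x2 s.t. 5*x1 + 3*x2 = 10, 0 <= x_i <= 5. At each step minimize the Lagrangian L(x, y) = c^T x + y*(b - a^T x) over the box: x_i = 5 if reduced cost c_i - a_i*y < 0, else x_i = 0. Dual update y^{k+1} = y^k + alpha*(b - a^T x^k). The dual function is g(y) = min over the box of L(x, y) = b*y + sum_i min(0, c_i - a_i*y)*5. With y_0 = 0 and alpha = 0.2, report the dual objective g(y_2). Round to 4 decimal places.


Dual ascent for LP: min 8*x1 + 12*x2, 5*x1 + 3*x2 = 10, 0 <= x_i <= 5
Step 1: y^k = 0.0, reduced costs: (8.0, 12.0)
  x^k = (0.0, 0.0), subgradient = b - a^T x = 10.0
  y^{k+1} = 0.0 + 0.2*10.0 = 2.0
Step 2: y^k = 2.0, reduced costs: (-2.0, 6.0)
  x^k = (5.0, 0.0), subgradient = b - a^T x = -15.0
  y^{k+1} = 2.0 + 0.2*-15.0 = -1.0
Dual objective at y_2 = -1.0: reduced costs (13.0, 15.0), box minimizer x = (0.0, 0.0)
g(y_2) = b*y + (c1 - a1*y)*x1 + (c2 - a2*y)*x2 = 10*(-1.0) + 13.0*0.0 + 15.0*0.0 = -10.0 + 0.0 + 0.0 = -10.0


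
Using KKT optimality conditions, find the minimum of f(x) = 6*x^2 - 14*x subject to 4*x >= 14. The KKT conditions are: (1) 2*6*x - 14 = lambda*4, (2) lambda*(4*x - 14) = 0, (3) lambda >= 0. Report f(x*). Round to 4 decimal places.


Step 1: Try lambda = 0 (constraint inactive).
x_unc = 14/(2*6) = 1.1667
Check: 4*1.1667 = 4.6668 < 14 -- violated!
Step 2: Constraint must be active: 4*x = 14
x* = 14/4 = 3.5
lambda = (2*6*3.5 - 14)/4 = 7.0
Step 3: Compute optimal value.
f(x*) = 6*3.5^2 - 14*3.5 = 24.5


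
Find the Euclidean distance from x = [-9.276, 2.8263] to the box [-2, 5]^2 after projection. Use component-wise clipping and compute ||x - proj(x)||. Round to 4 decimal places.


Project each component onto [-2, 5].
clip(-9.276) = -2.0, clip(2.8263) = 2.8263
Projection = [-2.0, 2.8263]
Squared diffs: [52.9402, 0.0]
Distance = sqrt(52.9402) = 7.276


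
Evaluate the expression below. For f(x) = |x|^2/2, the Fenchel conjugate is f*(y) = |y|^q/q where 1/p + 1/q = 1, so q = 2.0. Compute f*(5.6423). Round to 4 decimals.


The conjugate exponent q satisfies 1/p + 1/q = 1.
p = 2, so q = 2/(2 - 1) = 2.0
|y|^q = 5.6423^2.0 = 31.8355
f*(5.6423) = 31.8355 / 2.0 = 15.9178


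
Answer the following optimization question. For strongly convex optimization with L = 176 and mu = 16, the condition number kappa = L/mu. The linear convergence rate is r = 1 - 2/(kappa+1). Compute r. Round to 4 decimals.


Step 1: Compute the condition number.
kappa = L/mu = 176/16 = 11.0
Step 2: Compute the convergence rate.
r = 1 - 2/(kappa + 1) = 1 - 2*mu/(L + mu) = (L - mu)/(L + mu) = 160/192 = 0.8333


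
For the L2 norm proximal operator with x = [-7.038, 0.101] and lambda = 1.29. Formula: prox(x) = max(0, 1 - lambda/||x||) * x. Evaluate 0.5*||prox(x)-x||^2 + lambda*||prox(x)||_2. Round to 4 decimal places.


Step 1: Compute ||x||.
||x|| = 7.0387
Step 2: Compute scaling factor.
scale = max(0, 1 - 1.29/7.0387) = 0.8167
Step 3: prox(x) = [-5.7481, 0.0825]
||prox(x)|| = 5.7487
Step 4: Proximal objective.
0.5*||prox-x||^2 = 0.8321
lambda*||prox|| = 7.4158
Total = 8.2479


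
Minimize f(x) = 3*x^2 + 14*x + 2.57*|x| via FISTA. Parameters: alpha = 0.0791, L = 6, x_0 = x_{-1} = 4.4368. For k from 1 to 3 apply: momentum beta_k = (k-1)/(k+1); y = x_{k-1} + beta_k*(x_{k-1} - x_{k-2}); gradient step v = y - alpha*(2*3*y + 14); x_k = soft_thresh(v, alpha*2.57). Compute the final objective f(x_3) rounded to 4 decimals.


FISTA on f(x) = 3*x^2 + 14*x + 2.57*|x|
L = 6, alpha = 0.0791
Iteration 1: beta = 0.0, y = 4.4368 + 0.0*(4.4368 - 4.4368) = 4.4368
  grad(y) = 40.6208, v = y - alpha*grad = 1.2237
  prox(v) = soft_thresh(1.2237, 0.2033) = 1.0204
Iteration 2: beta = 0.3333, y = 1.0204 + 0.3333*(1.0204 - 4.4368) = -0.1184
  grad(y) = 13.2897, v = y - alpha*grad = -1.1696
  prox(v) = soft_thresh(-1.1696, 0.2033) = -0.9663
Iteration 3: beta = 0.5, y = -0.9663 + 0.5*(-0.9663 - 1.0204) = -1.9597
  grad(y) = 2.2419, v = y - alpha*grad = -2.137
  prox(v) = soft_thresh(-2.137, 0.2033) = -1.9337
f(x_3) = 3*(-1.9337)^2 + 14*(-1.9337) + 2.57*|-1.9337| = -10.8846


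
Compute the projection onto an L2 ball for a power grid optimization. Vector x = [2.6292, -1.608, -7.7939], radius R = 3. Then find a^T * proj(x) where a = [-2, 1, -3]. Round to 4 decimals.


Step 1: Compute ||x|| (intermediates to 6 decimals).
||x|| = sqrt(2.6292^2 + (-1.608)^2 + (-7.7939)^2) = 8.381124
Step 2: Project.
Since ||x|| > R, scale = R/||x|| = 3/8.381124 = 0.357947, proj(x) = scale * x
proj(x) = [0.941114, -0.575579, -2.789803]
Step 3: Dot product.
a^T * proj(x) = -2*0.941114 + 1*(-0.575579) - 3*(-2.789803) = 5.9116


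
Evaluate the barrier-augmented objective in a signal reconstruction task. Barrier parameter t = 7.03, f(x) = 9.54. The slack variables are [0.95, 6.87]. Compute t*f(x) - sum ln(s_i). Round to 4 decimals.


Step 1: Compute log-barrier.
ln values: [-0.0513, 1.9272]
phi = -(-0.0513 + 1.9272) = -1.8759
Step 2: Compute augmented objective.
t*f(x) = 7.03*9.54 = 67.0662
Total = 67.0662 - 1.8759 = 65.1903


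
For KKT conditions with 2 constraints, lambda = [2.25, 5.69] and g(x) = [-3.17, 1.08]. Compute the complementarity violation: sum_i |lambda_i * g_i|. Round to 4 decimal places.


KKT complementary slackness check:
lambda_1 * g_1 = 2.25 * -3.17 = -7.1325
lambda_2 * g_2 = 5.69 * 1.08 = 6.1452
Total violation = 7.1325 + 6.1452 = 13.2777


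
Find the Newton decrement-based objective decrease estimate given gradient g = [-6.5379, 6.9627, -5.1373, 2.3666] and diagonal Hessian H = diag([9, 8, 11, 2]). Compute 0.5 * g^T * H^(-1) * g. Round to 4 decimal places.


Step 1: H is diagonal, so H^(-1) * g = [-0.7264, 0.8703, -0.467, 1.1833].
Step 2: g^T H^(-1) g = sum_i g_i^2 / H_ii
  = (-6.5379)^2/9 + (6.9627)^2/8 + (-5.1373)^2/11 + (2.3666)^2/2
  = 4.7493 + 6.0599 + 2.3993 + 2.8004 = 16.0089
Step 3: Objective decrease = 0.5 * g^T H^(-1) g = 8.0045


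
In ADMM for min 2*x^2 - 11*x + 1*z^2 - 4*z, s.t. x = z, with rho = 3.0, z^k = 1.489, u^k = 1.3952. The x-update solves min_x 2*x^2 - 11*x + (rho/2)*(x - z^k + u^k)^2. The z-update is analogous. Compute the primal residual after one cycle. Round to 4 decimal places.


ADMM iteration with rho = 3.0, z^k = 1.489, u^k = 1.3952
Step 1: x-update.
Minimize 2*x^2 - 11*x + (3.0/2)*(x - 1.489 + 1.3952)^2
FOC: (2*2 + 3.0)*x = 11 + 3.0*(1.489 - 1.3952)
x^{k+1} = 1.6116
Step 2: z-update.
Minimize 1*z^2 - 4*z + (3.0/2)*(1.6116 - z + 1.3952)^2
FOC: (2*1 + 3.0)*z = 4 + 3.0*(1.6116 + 1.3952)
z^{k+1} = 2.6041
Step 3: u-update.
u^{k+1} = 1.3952 + 1.6116 - 2.6041 = 0.4027
Step 4: Primal residual = |1.6116 - 2.6041| = 0.9925


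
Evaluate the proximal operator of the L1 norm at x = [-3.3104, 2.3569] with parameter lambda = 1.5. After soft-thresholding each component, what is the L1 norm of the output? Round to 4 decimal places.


Soft-thresholding with lambda = 1.5:
prox(-3.3104) = sign(-3.3104)*max(|-3.3104| - 1.5, 0) = -1.8104
prox(2.3569) = sign(2.3569)*max(|2.3569| - 1.5, 0) = 0.8569
prox(x) = [-1.8104, 0.8569]
||prox(x)||_1 = 1.8104 + 0.8569 = 2.6673


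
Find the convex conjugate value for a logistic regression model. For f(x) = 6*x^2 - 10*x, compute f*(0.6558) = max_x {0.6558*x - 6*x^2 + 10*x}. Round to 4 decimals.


f*(y) = sup_x {y*x - a*x^2 - b*x} = sup_x {(y-b)*x - a*x^2}
FOC: (y - b) - 2a*x = 0 => x* = (y - b)/(2a)
x* = (0.6558 + 10)/(2*6) = 0.888
f*(0.6558) = (y-b)^2/(4a) = (0.6558 + 10)^2/(4*6)
= 113.5461/24 = 4.7311


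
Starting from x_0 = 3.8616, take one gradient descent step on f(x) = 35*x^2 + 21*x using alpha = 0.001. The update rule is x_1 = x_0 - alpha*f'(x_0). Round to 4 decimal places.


We compute the gradient at x_0 and apply the update.
f'(x) = 70*x + 21
f'(3.8616) = 70*3.8616 + 21 = 291.312
x_1 = 3.8616 - 0.001*291.312 = 3.5703


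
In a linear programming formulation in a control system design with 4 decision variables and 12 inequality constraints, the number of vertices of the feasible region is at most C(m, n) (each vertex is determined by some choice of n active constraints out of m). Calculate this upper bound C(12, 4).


Each vertex corresponds to some choice of n active constraints out of m, so the number of vertices is at most C(m, n) = m! / (n!(m-n)!).
m = 12, n = 4
Numerator: 12 * 11 * 10 * 9
Denominator: 4! = 24
C(12, 4) = 495


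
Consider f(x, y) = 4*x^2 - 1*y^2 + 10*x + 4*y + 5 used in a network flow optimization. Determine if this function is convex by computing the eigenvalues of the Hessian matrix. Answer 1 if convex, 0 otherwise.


The Hessian of f(x,y) = 4*x^2 - 1*y^2 + 10*x + 4*y + 5 is:
H = [[8, 0], [0, -2]]
Trace = 8 - 2 = 6
Determinant = 8*-2 - (0)^2 = -16
Discriminant = (6)^2 - 4*-16 = 100.0
Eigenvalues: lambda_1 = -2.0, lambda_2 = 8.0
The function is not convex.

0


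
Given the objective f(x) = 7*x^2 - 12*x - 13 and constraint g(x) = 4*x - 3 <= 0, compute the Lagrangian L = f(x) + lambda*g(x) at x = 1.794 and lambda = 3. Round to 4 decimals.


Step 1: Evaluate f(x).
f(1.794) = 7*1.794^2 - 12*1.794 - 13 = -11.9989
Step 2: Evaluate g(x).
g(1.794) = 4*1.794 - 3 = 4.176
Step 3: Compute Lagrangian.
L = -11.9989 + 3*4.176 = 0.5291


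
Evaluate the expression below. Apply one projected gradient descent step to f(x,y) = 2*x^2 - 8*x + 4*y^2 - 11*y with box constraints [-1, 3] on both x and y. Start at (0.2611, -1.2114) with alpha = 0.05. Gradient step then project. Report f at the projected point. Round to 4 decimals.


Step 1: Compute gradient at (0.2611, -1.2114).
grad_x = 2*2*0.2611 - 8 = -6.9556
grad_y = 2*4*-1.2114 - 11 = -20.6912
Step 2: Gradient step.
x_raw = 0.2611 - 0.05*-6.9556 = 0.6089
y_raw = -1.2114 - 0.05*-20.6912 = -0.1768
Step 3: Project onto [-1, 3].
x_proj = clip(0.6089) = 0.6089
y_proj = clip(-0.1768) = -0.1768
Step 4: Evaluate f.
f(0.6089, -0.1768) = -2.0592


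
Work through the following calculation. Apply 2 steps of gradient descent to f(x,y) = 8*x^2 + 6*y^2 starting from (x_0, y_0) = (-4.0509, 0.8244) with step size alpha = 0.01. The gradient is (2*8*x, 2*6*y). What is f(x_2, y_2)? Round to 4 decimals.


Gradient descent on f(x,y) = 8*x^2 + 6*y^2.
Starting point: (-4.0509, 0.8244), alpha = 0.01
Step 1: grad_x = 2*8*-4.0509 = -64.8144, grad_y = 2*6*0.8244 = 9.8928
  x_1 = -4.0509 - 0.01*-64.8144 = -3.4028
  y_1 = 0.8244 - 0.01*9.8928 = 0.7255
Step 2: grad_x = 2*8*-3.4028 = -54.4441, grad_y = 2*6*0.7255 = 8.7057
  x_2 = -3.4028 - 0.01*-54.4441 = -2.8583
  y_2 = 0.7255 - 0.01*8.7057 = 0.6384
f(-2.8583, 0.6384) = 8*(-2.8583)^2 + 6*0.6384^2 = 67.8052


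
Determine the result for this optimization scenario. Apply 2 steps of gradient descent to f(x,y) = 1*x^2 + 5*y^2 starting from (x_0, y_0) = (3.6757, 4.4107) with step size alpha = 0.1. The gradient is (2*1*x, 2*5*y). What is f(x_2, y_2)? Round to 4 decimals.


Gradient descent on f(x,y) = 1*x^2 + 5*y^2.
Starting point: (3.6757, 4.4107), alpha = 0.1
Step 1: grad_x = 2*1*3.6757 = 7.3514, grad_y = 2*5*4.4107 = 44.107
  x_1 = 3.6757 - 0.1*7.3514 = 2.9406
  y_1 = 4.4107 - 0.1*44.107 = 0.0
Step 2: grad_x = 2*1*2.9406 = 5.8811, grad_y = 2*5*0.0 = 0.0
  x_2 = 2.9406 - 0.1*5.8811 = 2.3524
  y_2 = 0.0 - 0.1*0.0 = 0.0
f(2.3524, 0.0) = 1*2.3524^2 + 5*0.0^2 = 5.534


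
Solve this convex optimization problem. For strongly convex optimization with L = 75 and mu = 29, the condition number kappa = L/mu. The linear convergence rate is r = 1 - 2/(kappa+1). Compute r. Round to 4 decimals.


Step 1: Compute the condition number.
kappa = L/mu = 75/29 = 2.5862
Step 2: Compute the convergence rate.
r = 1 - 2/(kappa + 1) = 1 - 2*mu/(L + mu) = (L - mu)/(L + mu) = 46/104 = 0.4423


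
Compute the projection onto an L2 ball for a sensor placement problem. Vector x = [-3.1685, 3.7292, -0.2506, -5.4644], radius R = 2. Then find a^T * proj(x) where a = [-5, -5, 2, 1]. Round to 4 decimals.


Step 1: Compute ||x|| (intermediates to 6 decimals).
||x|| = sqrt((-3.1685)^2 + 3.7292^2 + (-0.2506)^2 + (-5.4644)^2) = 7.339536
Step 2: Project.
Since ||x|| > R, scale = R/||x|| = 2/7.339536 = 0.272497, proj(x) = scale * x
proj(x) = [-0.863407, 1.016196, -0.068288, -1.489033]
Step 3: Dot product.
a^T * proj(x) = -5*(-0.863407) - 5*1.016196 + 2*(-0.068288) + 1*(-1.489033) = -2.3896


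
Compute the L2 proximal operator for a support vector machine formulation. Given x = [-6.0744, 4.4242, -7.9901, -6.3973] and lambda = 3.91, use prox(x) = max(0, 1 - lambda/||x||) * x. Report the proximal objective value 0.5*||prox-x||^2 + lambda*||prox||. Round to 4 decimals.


Step 1: Compute ||x||.
||x|| = 12.698
Step 2: Compute scaling factor.
scale = max(0, 1 - 3.91/12.698) = 0.6921
Step 3: prox(x) = [-4.204, 3.0619, -5.5298, -4.4274]
||prox(x)|| = 8.788
Step 4: Proximal objective.
0.5*||prox-x||^2 = 7.6441
lambda*||prox|| = 34.3611
Total = 42.0051


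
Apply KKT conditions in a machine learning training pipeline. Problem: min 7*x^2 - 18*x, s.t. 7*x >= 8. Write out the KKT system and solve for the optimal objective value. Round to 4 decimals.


Step 1: Try lambda = 0 (constraint inactive).
Stationarity: 2*7*x - 18 = 0
x* = 18/(2*7) = 9/7 = 1.2857 (rounded; the exact value 9/7 is used below)
Check constraint: 7*1.2857 = 8.9999 >= 8 -- satisfied.
Step 2: Compute optimal value.
f(x*) = 7*(9/7)^2 - 18*(9/7) = -11.5714
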